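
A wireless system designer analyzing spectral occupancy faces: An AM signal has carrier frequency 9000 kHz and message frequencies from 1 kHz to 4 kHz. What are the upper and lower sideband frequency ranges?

Upper sideband (USB) = fc + [fm_low, fm_high] = 9000 + [1, 4] = [9001, 9004] kHz
Lower sideband (LSB) = fc - [fm_high, fm_low] = 9000 - [4, 1] = [8996, 8999] kHz
Total occupied spectrum: 8996 kHz to 9004 kHz (plus carrier at 9000 kHz)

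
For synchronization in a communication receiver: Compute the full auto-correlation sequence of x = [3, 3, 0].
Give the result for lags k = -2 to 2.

r_xx[k] = sum_m x[m]*x[m+k], indexed from 0, for k = -2 to 2:
  r_xx[-2] = x[2]*x[0] = 0
  r_xx[-1] = x[1]*x[0] + x[2]*x[1] = 9
  r_xx[0] = x[0]*x[0] + x[1]*x[1] + x[2]*x[2] = 18
  r_xx[1] = x[0]*x[1] + x[1]*x[2] = 9
  r_xx[2] = x[0]*x[2] = 0
r_xx = [0, 9, 18, 9, 0]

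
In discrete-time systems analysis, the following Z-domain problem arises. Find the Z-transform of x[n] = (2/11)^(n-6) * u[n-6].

Time-shifting property: if X(z) = Z{x[n]}, then Z{x[n-d]} = z^(-d) * X(z)
X(z) = z/(z - 2/11) for x[n] = (2/11)^n * u[n]
Z{x[n-6]} = z^(-6) * z/(z - 2/11) = z^(-5)/(z - 2/11)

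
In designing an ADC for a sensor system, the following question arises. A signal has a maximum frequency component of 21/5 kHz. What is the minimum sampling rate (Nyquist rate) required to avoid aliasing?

By the Nyquist-Shannon sampling theorem,
the minimum sampling rate (Nyquist rate) must be at least 2 * f_max.
Nyquist rate = 2 * 21/5 kHz = 42/5 kHz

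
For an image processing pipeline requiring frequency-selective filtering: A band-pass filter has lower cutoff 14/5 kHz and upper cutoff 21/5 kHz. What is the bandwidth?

Bandwidth = f_high - f_low
= 21/5 kHz - 14/5 kHz = 7/5 kHz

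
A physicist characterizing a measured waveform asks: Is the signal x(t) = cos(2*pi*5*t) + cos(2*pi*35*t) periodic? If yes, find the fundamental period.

f1 = 5 Hz, f2 = 35 Hz
Period T1 = 1/5, T2 = 1/35
Ratio T1/T2 = 35/5, which is rational.
The signal is periodic with fundamental period T = 1/GCD(5,35) = 1/5 s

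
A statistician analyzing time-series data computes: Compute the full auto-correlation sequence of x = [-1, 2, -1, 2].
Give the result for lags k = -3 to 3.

r_xx[k] = sum_m x[m]*x[m+k], indexed from 0, for k = -3 to 3:
  r_xx[-3] = x[3]*x[0] = -2
  r_xx[-2] = x[2]*x[0] + x[3]*x[1] = 5
  r_xx[-1] = x[1]*x[0] + x[2]*x[1] + x[3]*x[2] = -6
  r_xx[0] = x[0]*x[0] + x[1]*x[1] + x[2]*x[2] + x[3]*x[3] = 10
  r_xx[1] = x[0]*x[1] + x[1]*x[2] + x[2]*x[3] = -6
  r_xx[2] = x[0]*x[2] + x[1]*x[3] = 5
  r_xx[3] = x[0]*x[3] = -2
r_xx = [-2, 5, -6, 10, -6, 5, -2]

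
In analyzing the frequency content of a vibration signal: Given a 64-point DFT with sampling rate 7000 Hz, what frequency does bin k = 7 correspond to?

The frequency of DFT bin k is: f_k = k * f_s / N
f_7 = 7 * 7000 / 64 = 6125/8 Hz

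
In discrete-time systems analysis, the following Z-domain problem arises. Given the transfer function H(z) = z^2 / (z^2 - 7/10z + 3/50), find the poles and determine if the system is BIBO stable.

Poles are roots of the denominator: z^2 - 7/10z + 3/50 = 0.
Quadratic formula: z = [-(-7/10) +/- sqrt((-7/10)^2 - 4*(3/50))] / 2
Discriminant = 49/100 - 6/25 = 1/4; sqrt = 1/2.
z = (7/10 +/- 1/2) / 2 => z = 3/5 or z = 1/10.
|p1| = 1/10, |p2| = 3/5.
For BIBO stability, all poles must lie inside the unit circle (|p| < 1).
System is STABLE since both |p| < 1.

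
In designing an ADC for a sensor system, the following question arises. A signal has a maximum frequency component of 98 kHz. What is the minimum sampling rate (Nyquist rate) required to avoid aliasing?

By the Nyquist-Shannon sampling theorem,
the minimum sampling rate (Nyquist rate) must be at least 2 * f_max.
Nyquist rate = 2 * 98 kHz = 196 kHz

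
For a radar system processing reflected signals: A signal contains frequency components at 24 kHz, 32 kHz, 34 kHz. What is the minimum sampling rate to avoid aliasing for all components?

The highest frequency component is f_max = 34 kHz.
Nyquist rate = 2 * f_max = 2 * 34 kHz = 68 kHz.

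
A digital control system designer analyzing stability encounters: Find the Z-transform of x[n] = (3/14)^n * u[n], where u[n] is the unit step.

The Z-transform of a^n * u[n] is z/(z-a) for |z| > |a|.
Here a = 3/14, so X(z) = z/(z - (3/14)) = 14z/(14z - 3)
ROC: |z| > 3/14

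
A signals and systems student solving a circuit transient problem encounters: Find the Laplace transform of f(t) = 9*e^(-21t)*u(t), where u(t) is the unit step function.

Standard Laplace transform pair:
e^(-at)*u(t) <-> 1/(s+a)
With a = 21: L{9*e^(-21t)*u(t)} = 9/(s+21), ROC: Re(s) > -21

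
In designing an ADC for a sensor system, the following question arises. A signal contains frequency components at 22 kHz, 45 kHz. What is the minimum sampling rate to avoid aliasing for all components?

The highest frequency component is f_max = 45 kHz.
Nyquist rate = 2 * f_max = 2 * 45 kHz = 90 kHz.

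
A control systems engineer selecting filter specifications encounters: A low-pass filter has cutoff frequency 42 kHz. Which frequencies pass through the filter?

A low-pass filter passes all frequencies below the cutoff frequency 42 kHz and attenuates higher frequencies.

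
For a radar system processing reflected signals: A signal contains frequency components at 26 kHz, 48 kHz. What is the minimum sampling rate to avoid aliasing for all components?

The highest frequency component is f_max = 48 kHz.
Nyquist rate = 2 * f_max = 2 * 48 kHz = 96 kHz.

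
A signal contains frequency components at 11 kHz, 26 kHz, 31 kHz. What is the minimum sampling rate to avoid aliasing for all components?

The highest frequency component is f_max = 31 kHz.
Nyquist rate = 2 * f_max = 2 * 31 kHz = 62 kHz.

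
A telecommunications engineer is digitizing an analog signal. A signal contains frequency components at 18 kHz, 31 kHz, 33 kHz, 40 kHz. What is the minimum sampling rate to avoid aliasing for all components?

The highest frequency component is f_max = 40 kHz.
Nyquist rate = 2 * f_max = 2 * 40 kHz = 80 kHz.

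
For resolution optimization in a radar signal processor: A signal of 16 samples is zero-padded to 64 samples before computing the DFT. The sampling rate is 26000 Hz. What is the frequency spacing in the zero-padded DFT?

Original DFT: N = 16, resolution = f_s/N = 26000/16 = 1625 Hz
Zero-padded DFT: N = 64, resolution = f_s/N = 26000/64 = 1625/4 Hz
Zero-padding interpolates the spectrum (finer frequency grid)
but does NOT improve the true spectral resolution (ability to resolve close frequencies).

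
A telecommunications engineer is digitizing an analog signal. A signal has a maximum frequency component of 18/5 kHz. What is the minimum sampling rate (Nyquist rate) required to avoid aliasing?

By the Nyquist-Shannon sampling theorem,
the minimum sampling rate (Nyquist rate) must be at least 2 * f_max.
Nyquist rate = 2 * 18/5 kHz = 36/5 kHz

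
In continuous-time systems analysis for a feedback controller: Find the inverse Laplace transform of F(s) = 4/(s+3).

Standard pair: k/(s+a) <-> k*e^(-at)*u(t)
With k=4, a=3: f(t) = 4*e^(-3t)*u(t)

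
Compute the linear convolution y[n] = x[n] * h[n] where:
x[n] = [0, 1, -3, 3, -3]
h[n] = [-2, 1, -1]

y[n] = sum_k x[k]*h[n-k]. Output length = len(x) + len(h) - 1 = 5 + 3 - 1 = 7.
y[0] = 0*-2 = 0
y[1] = 1*-2 + 0*1 = -2
y[2] = -3*-2 + 1*1 + 0*-1 = 7
y[3] = 3*-2 + -3*1 + 1*-1 = -10
y[4] = -3*-2 + 3*1 + -3*-1 = 12
y[5] = -3*1 + 3*-1 = -6
y[6] = -3*-1 = 3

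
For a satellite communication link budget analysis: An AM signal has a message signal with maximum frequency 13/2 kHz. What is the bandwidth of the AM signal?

In AM (double-sideband), the bandwidth is twice the message frequency.
BW = 2 * f_m = 2 * 13/2 kHz = 13 kHz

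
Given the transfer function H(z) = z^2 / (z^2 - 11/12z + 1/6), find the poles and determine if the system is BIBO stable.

Poles are roots of the denominator: z^2 - 11/12z + 1/6 = 0.
Quadratic formula: z = [-(-11/12) +/- sqrt((-11/12)^2 - 4*(1/6))] / 2
Discriminant = 121/144 - 2/3 = 25/144; sqrt = 5/12.
z = (11/12 +/- 5/12) / 2 => z = 2/3 or z = 1/4.
|p1| = 2/3, |p2| = 1/4.
For BIBO stability, all poles must lie inside the unit circle (|p| < 1).
System is STABLE since both |p| < 1.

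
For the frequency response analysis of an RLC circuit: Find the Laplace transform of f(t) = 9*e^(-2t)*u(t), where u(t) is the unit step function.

Standard Laplace transform pair:
e^(-at)*u(t) <-> 1/(s+a)
With a = 2: L{9*e^(-2t)*u(t)} = 9/(s+2), ROC: Re(s) > -2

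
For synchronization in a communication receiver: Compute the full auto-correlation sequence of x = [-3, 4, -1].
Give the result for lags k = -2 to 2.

r_xx[k] = sum_m x[m]*x[m+k], indexed from 0, for k = -2 to 2:
  r_xx[-2] = x[2]*x[0] = 3
  r_xx[-1] = x[1]*x[0] + x[2]*x[1] = -16
  r_xx[0] = x[0]*x[0] + x[1]*x[1] + x[2]*x[2] = 26
  r_xx[1] = x[0]*x[1] + x[1]*x[2] = -16
  r_xx[2] = x[0]*x[2] = 3
r_xx = [3, -16, 26, -16, 3]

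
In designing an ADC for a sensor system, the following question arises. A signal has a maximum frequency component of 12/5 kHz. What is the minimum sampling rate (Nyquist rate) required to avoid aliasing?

By the Nyquist-Shannon sampling theorem,
the minimum sampling rate (Nyquist rate) must be at least 2 * f_max.
Nyquist rate = 2 * 12/5 kHz = 24/5 kHz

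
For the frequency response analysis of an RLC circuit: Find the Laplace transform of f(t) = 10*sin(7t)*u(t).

Standard pair: sin(wt)*u(t) <-> w/(s^2+w^2)
With w = 7: L{10*sin(7t)*u(t)} = 70/(s^2+49)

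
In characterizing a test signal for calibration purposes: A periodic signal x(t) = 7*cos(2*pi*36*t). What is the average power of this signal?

Average power of A*cos(wt) is A^2/2.
P = 7^2 / 2 = 49/2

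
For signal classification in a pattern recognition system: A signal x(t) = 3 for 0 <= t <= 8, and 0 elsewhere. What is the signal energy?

Energy = integral of |x(t)|^2 dt over the signal duration
= 3^2 * 8 = 9 * 8 = 72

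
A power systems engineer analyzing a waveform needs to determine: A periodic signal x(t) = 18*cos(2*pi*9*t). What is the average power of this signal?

Average power of A*cos(wt) is A^2/2.
P = 18^2 / 2 = 324/2 = 162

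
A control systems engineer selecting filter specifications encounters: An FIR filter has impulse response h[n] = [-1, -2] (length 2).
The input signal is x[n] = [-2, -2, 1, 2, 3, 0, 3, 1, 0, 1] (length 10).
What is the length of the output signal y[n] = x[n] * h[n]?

For linear convolution, the output length is:
len(y) = len(x) + len(h) - 1 = 10 + 2 - 1 = 11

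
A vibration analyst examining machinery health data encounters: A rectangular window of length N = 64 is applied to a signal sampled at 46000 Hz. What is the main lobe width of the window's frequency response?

For a rectangular window of length N,
the main lobe width in frequency is 2*f_s/N.
= 2*46000/64 = 2875/2 Hz
This determines the minimum frequency separation for resolving two sinusoids.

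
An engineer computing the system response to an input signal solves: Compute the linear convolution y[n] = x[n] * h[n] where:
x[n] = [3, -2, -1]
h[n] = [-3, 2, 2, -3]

y[n] = sum_k x[k]*h[n-k]. Output length = len(x) + len(h) - 1 = 3 + 4 - 1 = 6.
y[0] = 3*-3 = -9
y[1] = -2*-3 + 3*2 = 12
y[2] = -1*-3 + -2*2 + 3*2 = 5
y[3] = -1*2 + -2*2 + 3*-3 = -15
y[4] = -1*2 + -2*-3 = 4
y[5] = -1*-3 = 3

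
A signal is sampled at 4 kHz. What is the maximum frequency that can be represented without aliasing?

The maximum frequency that can be represented without aliasing
is the Nyquist frequency: f_max = f_s / 2 = 4 kHz / 2 = 2 kHz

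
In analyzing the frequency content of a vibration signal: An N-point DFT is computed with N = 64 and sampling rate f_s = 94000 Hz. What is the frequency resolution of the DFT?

DFT frequency resolution = f_s / N
= 94000 / 64 = 5875/4 Hz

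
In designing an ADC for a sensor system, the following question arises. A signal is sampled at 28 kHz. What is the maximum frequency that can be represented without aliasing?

The maximum frequency that can be represented without aliasing
is the Nyquist frequency: f_max = f_s / 2 = 28 kHz / 2 = 14 kHz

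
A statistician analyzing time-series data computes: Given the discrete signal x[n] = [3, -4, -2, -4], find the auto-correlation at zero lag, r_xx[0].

The auto-correlation at zero lag r_xx[0] equals the signal energy.
r_xx[0] = sum of x[n]^2 = 3^2 + (-4)^2 + (-2)^2 + (-4)^2
= 9 + 16 + 4 + 16 = 45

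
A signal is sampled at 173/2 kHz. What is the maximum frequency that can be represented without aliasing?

The maximum frequency that can be represented without aliasing
is the Nyquist frequency: f_max = f_s / 2 = 173/2 kHz / 2 = 173/4 kHz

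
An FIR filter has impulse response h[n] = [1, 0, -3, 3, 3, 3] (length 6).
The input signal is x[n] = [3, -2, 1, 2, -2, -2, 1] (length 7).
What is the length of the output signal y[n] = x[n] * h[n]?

For linear convolution, the output length is:
len(y) = len(x) + len(h) - 1 = 7 + 6 - 1 = 12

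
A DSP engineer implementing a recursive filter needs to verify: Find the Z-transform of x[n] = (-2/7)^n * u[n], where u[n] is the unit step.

The Z-transform of a^n * u[n] is z/(z-a) for |z| > |a|.
Here a = -2/7, so X(z) = z/(z - (-2/7)) = 7z/(7z + 2)
ROC: |z| > 2/7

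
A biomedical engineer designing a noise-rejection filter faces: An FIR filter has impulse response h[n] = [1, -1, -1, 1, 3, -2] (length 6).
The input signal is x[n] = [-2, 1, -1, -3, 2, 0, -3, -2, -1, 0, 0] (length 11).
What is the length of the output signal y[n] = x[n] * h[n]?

For linear convolution, the output length is:
len(y) = len(x) + len(h) - 1 = 11 + 6 - 1 = 16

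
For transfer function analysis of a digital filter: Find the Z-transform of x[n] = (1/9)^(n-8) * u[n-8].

Time-shifting property: if X(z) = Z{x[n]}, then Z{x[n-d]} = z^(-d) * X(z)
X(z) = z/(z - 1/9) for x[n] = (1/9)^n * u[n]
Z{x[n-8]} = z^(-8) * z/(z - 1/9) = z^(-7)/(z - 1/9)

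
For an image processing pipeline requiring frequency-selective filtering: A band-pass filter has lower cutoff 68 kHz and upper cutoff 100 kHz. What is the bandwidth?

Bandwidth = f_high - f_low
= 100 kHz - 68 kHz = 32 kHz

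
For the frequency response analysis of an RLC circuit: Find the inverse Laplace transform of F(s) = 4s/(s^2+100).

Standard pair: s/(s^2+w^2) <-> cos(wt)*u(t)
With k=4, w=10: f(t) = 4*cos(10t)*u(t)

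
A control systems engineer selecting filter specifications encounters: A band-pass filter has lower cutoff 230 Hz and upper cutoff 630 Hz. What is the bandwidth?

Bandwidth = f_high - f_low
= 630 Hz - 230 Hz = 400 Hz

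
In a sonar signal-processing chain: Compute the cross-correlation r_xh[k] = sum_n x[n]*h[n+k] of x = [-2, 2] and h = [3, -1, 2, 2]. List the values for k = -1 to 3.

Both sequences indexed from 0 and zero outside their support.
Lags with overlap: k = -1 to 3.
  r_xh[-1] = x[1]*h[0] = 6
  r_xh[0] = x[0]*h[0] + x[1]*h[1] = -8
  r_xh[1] = x[0]*h[1] + x[1]*h[2] = 6
  r_xh[2] = x[0]*h[2] + x[1]*h[3] = 0
  r_xh[3] = x[0]*h[3] = -4
r_xh = [6, -8, 6, 0, -4] (for k = -1, ..., 3)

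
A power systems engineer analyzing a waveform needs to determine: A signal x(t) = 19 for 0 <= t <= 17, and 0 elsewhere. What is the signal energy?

Energy = integral of |x(t)|^2 dt over the signal duration
= 19^2 * 17 = 361 * 17 = 6137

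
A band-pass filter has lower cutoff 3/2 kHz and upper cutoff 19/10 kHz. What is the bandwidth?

Bandwidth = f_high - f_low
= 19/10 kHz - 3/2 kHz = 2/5 kHz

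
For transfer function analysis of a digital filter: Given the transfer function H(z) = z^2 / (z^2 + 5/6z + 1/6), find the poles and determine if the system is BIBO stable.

Poles are roots of the denominator: z^2 + 5/6z + 1/6 = 0.
Quadratic formula: z = [-(5/6) +/- sqrt((5/6)^2 - 4*(1/6))] / 2
Discriminant = 25/36 - 2/3 = 1/36; sqrt = 1/6.
z = (-5/6 +/- 1/6) / 2 => z = -1/3 or z = -1/2.
|p1| = 1/2, |p2| = 1/3.
For BIBO stability, all poles must lie inside the unit circle (|p| < 1).
System is STABLE since both |p| < 1.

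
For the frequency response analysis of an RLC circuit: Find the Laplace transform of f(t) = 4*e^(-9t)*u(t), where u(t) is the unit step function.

Standard Laplace transform pair:
e^(-at)*u(t) <-> 1/(s+a)
With a = 9: L{4*e^(-9t)*u(t)} = 4/(s+9), ROC: Re(s) > -9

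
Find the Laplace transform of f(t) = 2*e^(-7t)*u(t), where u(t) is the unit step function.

Standard Laplace transform pair:
e^(-at)*u(t) <-> 1/(s+a)
With a = 7: L{2*e^(-7t)*u(t)} = 2/(s+7), ROC: Re(s) > -7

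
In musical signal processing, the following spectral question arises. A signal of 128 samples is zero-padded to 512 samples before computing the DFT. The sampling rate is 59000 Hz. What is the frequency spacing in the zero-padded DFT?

Original DFT: N = 128, resolution = f_s/N = 59000/128 = 7375/16 Hz
Zero-padded DFT: N = 512, resolution = f_s/N = 59000/512 = 7375/64 Hz
Zero-padding interpolates the spectrum (finer frequency grid)
but does NOT improve the true spectral resolution (ability to resolve close frequencies).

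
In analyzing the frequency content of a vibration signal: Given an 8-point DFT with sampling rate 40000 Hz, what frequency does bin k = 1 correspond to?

The frequency of DFT bin k is: f_k = k * f_s / N
f_1 = 1 * 40000 / 8 = 5000 Hz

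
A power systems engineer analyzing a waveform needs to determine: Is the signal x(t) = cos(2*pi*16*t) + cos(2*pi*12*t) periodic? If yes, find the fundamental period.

f1 = 16 Hz, f2 = 12 Hz
Period T1 = 1/16, T2 = 1/12
Ratio T1/T2 = 12/16, which is rational.
The signal is periodic with fundamental period T = 1/GCD(16,12) = 1/4 s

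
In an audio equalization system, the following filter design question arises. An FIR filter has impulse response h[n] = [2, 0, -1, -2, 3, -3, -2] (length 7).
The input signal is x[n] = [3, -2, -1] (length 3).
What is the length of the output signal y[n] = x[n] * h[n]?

For linear convolution, the output length is:
len(y) = len(x) + len(h) - 1 = 3 + 7 - 1 = 9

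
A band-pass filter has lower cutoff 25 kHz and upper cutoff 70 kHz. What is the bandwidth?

Bandwidth = f_high - f_low
= 70 kHz - 25 kHz = 45 kHz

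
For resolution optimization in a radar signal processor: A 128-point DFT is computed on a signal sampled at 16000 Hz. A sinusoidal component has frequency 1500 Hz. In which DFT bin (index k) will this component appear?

DFT frequency resolution = f_s/N = 16000/128 = 125 Hz
Bin index k = f_signal / resolution = 1500 / 125 = 12
The signal frequency 1500 Hz falls in DFT bin k = 12.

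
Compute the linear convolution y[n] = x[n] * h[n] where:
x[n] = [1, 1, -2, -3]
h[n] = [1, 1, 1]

y[n] = sum_k x[k]*h[n-k]. Output length = len(x) + len(h) - 1 = 4 + 3 - 1 = 6.
y[0] = 1*1 = 1
y[1] = 1*1 + 1*1 = 2
y[2] = -2*1 + 1*1 + 1*1 = 0
y[3] = -3*1 + -2*1 + 1*1 = -4
y[4] = -3*1 + -2*1 = -5
y[5] = -3*1 = -3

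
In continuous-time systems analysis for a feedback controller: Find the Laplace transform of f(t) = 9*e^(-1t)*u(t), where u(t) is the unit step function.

Standard Laplace transform pair:
e^(-at)*u(t) <-> 1/(s+a)
With a = 1: L{9*e^(-1t)*u(t)} = 9/(s+1), ROC: Re(s) > -1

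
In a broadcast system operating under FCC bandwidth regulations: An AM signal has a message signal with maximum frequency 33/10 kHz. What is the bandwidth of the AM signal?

In AM (double-sideband), the bandwidth is twice the message frequency.
BW = 2 * f_m = 2 * 33/10 kHz = 33/5 kHz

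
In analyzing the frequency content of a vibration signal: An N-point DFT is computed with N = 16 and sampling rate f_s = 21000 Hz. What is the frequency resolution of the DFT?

DFT frequency resolution = f_s / N
= 21000 / 16 = 2625/2 Hz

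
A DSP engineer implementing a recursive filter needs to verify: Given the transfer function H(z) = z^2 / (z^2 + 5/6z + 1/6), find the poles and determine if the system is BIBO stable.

Poles are roots of the denominator: z^2 + 5/6z + 1/6 = 0.
Quadratic formula: z = [-(5/6) +/- sqrt((5/6)^2 - 4*(1/6))] / 2
Discriminant = 25/36 - 2/3 = 1/36; sqrt = 1/6.
z = (-5/6 +/- 1/6) / 2 => z = -1/3 or z = -1/2.
|p1| = 1/3, |p2| = 1/2.
For BIBO stability, all poles must lie inside the unit circle (|p| < 1).
System is STABLE since both |p| < 1.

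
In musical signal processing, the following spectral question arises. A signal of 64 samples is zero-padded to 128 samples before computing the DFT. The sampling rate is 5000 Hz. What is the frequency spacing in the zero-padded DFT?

Original DFT: N = 64, resolution = f_s/N = 5000/64 = 625/8 Hz
Zero-padded DFT: N = 128, resolution = f_s/N = 5000/128 = 625/16 Hz
Zero-padding interpolates the spectrum (finer frequency grid)
but does NOT improve the true spectral resolution (ability to resolve close frequencies).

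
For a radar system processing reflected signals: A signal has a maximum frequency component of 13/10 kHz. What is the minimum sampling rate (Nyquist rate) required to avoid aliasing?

By the Nyquist-Shannon sampling theorem,
the minimum sampling rate (Nyquist rate) must be at least 2 * f_max.
Nyquist rate = 2 * 13/10 kHz = 13/5 kHz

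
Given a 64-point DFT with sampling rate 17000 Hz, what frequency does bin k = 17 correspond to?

The frequency of DFT bin k is: f_k = k * f_s / N
f_17 = 17 * 17000 / 64 = 36125/8 Hz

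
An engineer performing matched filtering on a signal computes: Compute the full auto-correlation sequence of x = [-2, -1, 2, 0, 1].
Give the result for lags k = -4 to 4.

r_xx[k] = sum_m x[m]*x[m+k], indexed from 0, for k = -4 to 4:
  r_xx[-4] = x[4]*x[0] = -2
  r_xx[-3] = x[3]*x[0] + x[4]*x[1] = -1
  r_xx[-2] = x[2]*x[0] + x[3]*x[1] + x[4]*x[2] = -2
  r_xx[-1] = x[1]*x[0] + x[2]*x[1] + x[3]*x[2] + x[4]*x[3] = 0
  r_xx[0] = x[0]*x[0] + x[1]*x[1] + x[2]*x[2] + x[3]*x[3] + x[4]*x[4] = 10
  r_xx[1] = x[0]*x[1] + x[1]*x[2] + x[2]*x[3] + x[3]*x[4] = 0
  r_xx[2] = x[0]*x[2] + x[1]*x[3] + x[2]*x[4] = -2
  r_xx[3] = x[0]*x[3] + x[1]*x[4] = -1
  r_xx[4] = x[0]*x[4] = -2
r_xx = [-2, -1, -2, 0, 10, 0, -2, -1, -2]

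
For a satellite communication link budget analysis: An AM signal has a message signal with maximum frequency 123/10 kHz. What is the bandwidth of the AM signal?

In AM (double-sideband), the bandwidth is twice the message frequency.
BW = 2 * f_m = 2 * 123/10 kHz = 123/5 kHz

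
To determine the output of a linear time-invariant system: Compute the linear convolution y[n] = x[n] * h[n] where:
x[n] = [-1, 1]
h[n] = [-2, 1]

y[n] = sum_k x[k]*h[n-k]. Output length = len(x) + len(h) - 1 = 2 + 2 - 1 = 3.
y[0] = -1*-2 = 2
y[1] = 1*-2 + -1*1 = -3
y[2] = 1*1 = 1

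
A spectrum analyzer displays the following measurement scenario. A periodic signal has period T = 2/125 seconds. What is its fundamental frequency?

The fundamental frequency is the reciprocal of the period.
f = 1/T = 1/(2/125) = 125/2 Hz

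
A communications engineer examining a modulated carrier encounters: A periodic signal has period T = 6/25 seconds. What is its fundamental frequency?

The fundamental frequency is the reciprocal of the period.
f = 1/T = 1/(6/25) = 25/6 Hz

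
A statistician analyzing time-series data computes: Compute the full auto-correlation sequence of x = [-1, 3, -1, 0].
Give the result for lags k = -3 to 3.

r_xx[k] = sum_m x[m]*x[m+k], indexed from 0, for k = -3 to 3:
  r_xx[-3] = x[3]*x[0] = 0
  r_xx[-2] = x[2]*x[0] + x[3]*x[1] = 1
  r_xx[-1] = x[1]*x[0] + x[2]*x[1] + x[3]*x[2] = -6
  r_xx[0] = x[0]*x[0] + x[1]*x[1] + x[2]*x[2] + x[3]*x[3] = 11
  r_xx[1] = x[0]*x[1] + x[1]*x[2] + x[2]*x[3] = -6
  r_xx[2] = x[0]*x[2] + x[1]*x[3] = 1
  r_xx[3] = x[0]*x[3] = 0
r_xx = [0, 1, -6, 11, -6, 1, 0]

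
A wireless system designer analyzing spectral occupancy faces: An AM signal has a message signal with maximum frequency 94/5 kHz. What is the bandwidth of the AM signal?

In AM (double-sideband), the bandwidth is twice the message frequency.
BW = 2 * f_m = 2 * 94/5 kHz = 188/5 kHz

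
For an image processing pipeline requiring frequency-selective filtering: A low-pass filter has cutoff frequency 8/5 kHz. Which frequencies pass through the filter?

A low-pass filter passes all frequencies below the cutoff frequency 8/5 kHz and attenuates higher frequencies.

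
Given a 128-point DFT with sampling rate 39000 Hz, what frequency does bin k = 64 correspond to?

The frequency of DFT bin k is: f_k = k * f_s / N
f_64 = 64 * 39000 / 128 = 19500 Hz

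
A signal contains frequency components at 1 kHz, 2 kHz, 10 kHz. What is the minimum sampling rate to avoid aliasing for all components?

The highest frequency component is f_max = 10 kHz.
Nyquist rate = 2 * f_max = 2 * 10 kHz = 20 kHz.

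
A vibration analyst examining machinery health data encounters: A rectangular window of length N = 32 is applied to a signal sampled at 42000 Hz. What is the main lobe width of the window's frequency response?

For a rectangular window of length N,
the main lobe width in frequency is 2*f_s/N.
= 2*42000/32 = 2625 Hz
This determines the minimum frequency separation for resolving two sinusoids.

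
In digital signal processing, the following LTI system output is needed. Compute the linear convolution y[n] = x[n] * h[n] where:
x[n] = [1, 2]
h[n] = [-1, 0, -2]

y[n] = sum_k x[k]*h[n-k]. Output length = len(x) + len(h) - 1 = 2 + 3 - 1 = 4.
y[0] = 1*-1 = -1
y[1] = 2*-1 + 1*0 = -2
y[2] = 2*0 + 1*-2 = -2
y[3] = 2*-2 = -4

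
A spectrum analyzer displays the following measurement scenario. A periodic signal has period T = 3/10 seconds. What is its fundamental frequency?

The fundamental frequency is the reciprocal of the period.
f = 1/T = 1/(3/10) = 10/3 Hz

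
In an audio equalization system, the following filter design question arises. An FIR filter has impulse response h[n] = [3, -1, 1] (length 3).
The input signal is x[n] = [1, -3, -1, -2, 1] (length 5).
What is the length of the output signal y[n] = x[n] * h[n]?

For linear convolution, the output length is:
len(y) = len(x) + len(h) - 1 = 5 + 3 - 1 = 7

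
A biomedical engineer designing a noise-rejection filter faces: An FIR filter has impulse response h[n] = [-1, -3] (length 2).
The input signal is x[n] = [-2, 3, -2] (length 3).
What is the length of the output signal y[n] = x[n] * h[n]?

For linear convolution, the output length is:
len(y) = len(x) + len(h) - 1 = 3 + 2 - 1 = 4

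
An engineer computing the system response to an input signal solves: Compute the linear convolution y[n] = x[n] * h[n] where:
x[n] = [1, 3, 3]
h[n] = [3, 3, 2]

y[n] = sum_k x[k]*h[n-k]. Output length = len(x) + len(h) - 1 = 3 + 3 - 1 = 5.
y[0] = 1*3 = 3
y[1] = 3*3 + 1*3 = 12
y[2] = 3*3 + 3*3 + 1*2 = 20
y[3] = 3*3 + 3*2 = 15
y[4] = 3*2 = 6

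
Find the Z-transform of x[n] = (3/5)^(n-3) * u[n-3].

Time-shifting property: if X(z) = Z{x[n]}, then Z{x[n-d]} = z^(-d) * X(z)
X(z) = z/(z - 3/5) for x[n] = (3/5)^n * u[n]
Z{x[n-3]} = z^(-3) * z/(z - 3/5) = z^(-2)/(z - 3/5)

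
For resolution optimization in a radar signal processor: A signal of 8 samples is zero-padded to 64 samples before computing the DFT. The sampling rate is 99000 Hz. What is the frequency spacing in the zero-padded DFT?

Original DFT: N = 8, resolution = f_s/N = 99000/8 = 12375 Hz
Zero-padded DFT: N = 64, resolution = f_s/N = 99000/64 = 12375/8 Hz
Zero-padding interpolates the spectrum (finer frequency grid)
but does NOT improve the true spectral resolution (ability to resolve close frequencies).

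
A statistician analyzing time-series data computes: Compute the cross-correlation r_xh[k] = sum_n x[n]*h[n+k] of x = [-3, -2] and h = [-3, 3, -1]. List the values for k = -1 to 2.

Both sequences indexed from 0 and zero outside their support.
Lags with overlap: k = -1 to 2.
  r_xh[-1] = x[1]*h[0] = 6
  r_xh[0] = x[0]*h[0] + x[1]*h[1] = 3
  r_xh[1] = x[0]*h[1] + x[1]*h[2] = -7
  r_xh[2] = x[0]*h[2] = 3
r_xh = [6, 3, -7, 3] (for k = -1, ..., 2)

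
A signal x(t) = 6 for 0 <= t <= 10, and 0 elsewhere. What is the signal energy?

Energy = integral of |x(t)|^2 dt over the signal duration
= 6^2 * 10 = 36 * 10 = 360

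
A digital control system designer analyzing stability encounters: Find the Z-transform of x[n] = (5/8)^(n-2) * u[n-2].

Time-shifting property: if X(z) = Z{x[n]}, then Z{x[n-d]} = z^(-d) * X(z)
X(z) = z/(z - 5/8) for x[n] = (5/8)^n * u[n]
Z{x[n-2]} = z^(-2) * z/(z - 5/8) = z^(-1)/(z - 5/8)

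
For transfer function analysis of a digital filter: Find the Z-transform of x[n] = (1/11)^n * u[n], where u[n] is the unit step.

The Z-transform of a^n * u[n] is z/(z-a) for |z| > |a|.
Here a = 1/11, so X(z) = z/(z - (1/11)) = 11z/(11z - 1)
ROC: |z| > 1/11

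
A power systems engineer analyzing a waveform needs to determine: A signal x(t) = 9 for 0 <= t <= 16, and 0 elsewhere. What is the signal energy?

Energy = integral of |x(t)|^2 dt over the signal duration
= 9^2 * 16 = 81 * 16 = 1296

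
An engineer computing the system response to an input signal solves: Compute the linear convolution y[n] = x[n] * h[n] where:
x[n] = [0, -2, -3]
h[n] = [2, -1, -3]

y[n] = sum_k x[k]*h[n-k]. Output length = len(x) + len(h) - 1 = 3 + 3 - 1 = 5.
y[0] = 0*2 = 0
y[1] = -2*2 + 0*-1 = -4
y[2] = -3*2 + -2*-1 + 0*-3 = -4
y[3] = -3*-1 + -2*-3 = 9
y[4] = -3*-3 = 9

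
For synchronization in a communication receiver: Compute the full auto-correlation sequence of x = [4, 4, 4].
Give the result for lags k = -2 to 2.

r_xx[k] = sum_m x[m]*x[m+k], indexed from 0, for k = -2 to 2:
  r_xx[-2] = x[2]*x[0] = 16
  r_xx[-1] = x[1]*x[0] + x[2]*x[1] = 32
  r_xx[0] = x[0]*x[0] + x[1]*x[1] + x[2]*x[2] = 48
  r_xx[1] = x[0]*x[1] + x[1]*x[2] = 32
  r_xx[2] = x[0]*x[2] = 16
r_xx = [16, 32, 48, 32, 16]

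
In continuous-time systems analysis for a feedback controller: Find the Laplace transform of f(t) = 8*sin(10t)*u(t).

Standard pair: sin(wt)*u(t) <-> w/(s^2+w^2)
With w = 10: L{8*sin(10t)*u(t)} = 80/(s^2+100)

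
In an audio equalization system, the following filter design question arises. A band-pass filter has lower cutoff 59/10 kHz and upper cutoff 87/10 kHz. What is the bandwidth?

Bandwidth = f_high - f_low
= 87/10 kHz - 59/10 kHz = 14/5 kHz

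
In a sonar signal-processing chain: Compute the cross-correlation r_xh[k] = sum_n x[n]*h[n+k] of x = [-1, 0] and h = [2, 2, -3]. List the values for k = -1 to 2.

Both sequences indexed from 0 and zero outside their support.
Lags with overlap: k = -1 to 2.
  r_xh[-1] = x[1]*h[0] = 0
  r_xh[0] = x[0]*h[0] + x[1]*h[1] = -2
  r_xh[1] = x[0]*h[1] + x[1]*h[2] = -2
  r_xh[2] = x[0]*h[2] = 3
r_xh = [0, -2, -2, 3] (for k = -1, ..., 2)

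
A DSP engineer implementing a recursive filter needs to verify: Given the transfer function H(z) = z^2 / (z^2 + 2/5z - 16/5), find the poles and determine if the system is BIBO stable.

Poles are roots of the denominator: z^2 + 2/5z - 16/5 = 0.
Quadratic formula: z = [-(2/5) +/- sqrt((2/5)^2 - 4*(-16/5))] / 2
Discriminant = 4/25 + 64/5 = 324/25; sqrt = 18/5.
z = (-2/5 +/- 18/5) / 2 => z = 8/5 or z = -2.
|p1| = 2, |p2| = 8/5.
For BIBO stability, all poles must lie inside the unit circle (|p| < 1).
System is UNSTABLE since at least one |p| >= 1.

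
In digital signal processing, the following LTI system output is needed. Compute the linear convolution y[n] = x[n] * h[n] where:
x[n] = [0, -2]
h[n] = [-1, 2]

y[n] = sum_k x[k]*h[n-k]. Output length = len(x) + len(h) - 1 = 2 + 2 - 1 = 3.
y[0] = 0*-1 = 0
y[1] = -2*-1 + 0*2 = 2
y[2] = -2*2 = -4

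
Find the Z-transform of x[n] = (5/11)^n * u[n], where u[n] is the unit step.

The Z-transform of a^n * u[n] is z/(z-a) for |z| > |a|.
Here a = 5/11, so X(z) = z/(z - (5/11)) = 11z/(11z - 5)
ROC: |z| > 5/11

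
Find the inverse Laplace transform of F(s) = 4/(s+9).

Standard pair: k/(s+a) <-> k*e^(-at)*u(t)
With k=4, a=9: f(t) = 4*e^(-9t)*u(t)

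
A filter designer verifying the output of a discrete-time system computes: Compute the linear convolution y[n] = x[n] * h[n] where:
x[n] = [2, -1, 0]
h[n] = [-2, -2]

y[n] = sum_k x[k]*h[n-k]. Output length = len(x) + len(h) - 1 = 3 + 2 - 1 = 4.
y[0] = 2*-2 = -4
y[1] = -1*-2 + 2*-2 = -2
y[2] = 0*-2 + -1*-2 = 2
y[3] = 0*-2 = 0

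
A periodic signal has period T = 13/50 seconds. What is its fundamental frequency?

The fundamental frequency is the reciprocal of the period.
f = 1/T = 1/(13/50) = 50/13 Hz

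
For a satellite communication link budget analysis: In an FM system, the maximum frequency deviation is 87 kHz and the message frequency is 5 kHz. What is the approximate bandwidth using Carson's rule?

Carson's rule: BW = 2*(delta_f + f_m)
= 2*(87 + 5) kHz = 184 kHz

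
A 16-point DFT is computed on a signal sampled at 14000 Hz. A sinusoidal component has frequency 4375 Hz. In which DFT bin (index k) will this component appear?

DFT frequency resolution = f_s/N = 14000/16 = 875 Hz
Bin index k = f_signal / resolution = 4375 / 875 = 5
The signal frequency 4375 Hz falls in DFT bin k = 5.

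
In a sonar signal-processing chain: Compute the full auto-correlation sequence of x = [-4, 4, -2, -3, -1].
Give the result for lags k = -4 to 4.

r_xx[k] = sum_m x[m]*x[m+k], indexed from 0, for k = -4 to 4:
  r_xx[-4] = x[4]*x[0] = 4
  r_xx[-3] = x[3]*x[0] + x[4]*x[1] = 8
  r_xx[-2] = x[2]*x[0] + x[3]*x[1] + x[4]*x[2] = -2
  r_xx[-1] = x[1]*x[0] + x[2]*x[1] + x[3]*x[2] + x[4]*x[3] = -15
  r_xx[0] = x[0]*x[0] + x[1]*x[1] + x[2]*x[2] + x[3]*x[3] + x[4]*x[4] = 46
  r_xx[1] = x[0]*x[1] + x[1]*x[2] + x[2]*x[3] + x[3]*x[4] = -15
  r_xx[2] = x[0]*x[2] + x[1]*x[3] + x[2]*x[4] = -2
  r_xx[3] = x[0]*x[3] + x[1]*x[4] = 8
  r_xx[4] = x[0]*x[4] = 4
r_xx = [4, 8, -2, -15, 46, -15, -2, 8, 4]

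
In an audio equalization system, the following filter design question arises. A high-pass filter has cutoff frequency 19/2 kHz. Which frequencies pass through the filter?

A high-pass filter passes all frequencies above the cutoff frequency 19/2 kHz and attenuates lower frequencies.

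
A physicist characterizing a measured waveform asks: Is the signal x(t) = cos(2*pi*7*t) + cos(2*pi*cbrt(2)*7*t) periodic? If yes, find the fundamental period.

f1 = 7 Hz, f2 = 7*cbrt(2) Hz
Ratio f2/f1 = cbrt(2), which is irrational.
Since the frequency ratio is irrational, no common period exists.
The signal is not periodic.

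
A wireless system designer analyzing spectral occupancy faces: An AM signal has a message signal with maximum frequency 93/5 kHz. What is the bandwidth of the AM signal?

In AM (double-sideband), the bandwidth is twice the message frequency.
BW = 2 * f_m = 2 * 93/5 kHz = 186/5 kHz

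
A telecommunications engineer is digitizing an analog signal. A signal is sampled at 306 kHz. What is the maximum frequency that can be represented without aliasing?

The maximum frequency that can be represented without aliasing
is the Nyquist frequency: f_max = f_s / 2 = 306 kHz / 2 = 153 kHz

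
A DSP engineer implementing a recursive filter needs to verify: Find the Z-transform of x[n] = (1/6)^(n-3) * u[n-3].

Time-shifting property: if X(z) = Z{x[n]}, then Z{x[n-d]} = z^(-d) * X(z)
X(z) = z/(z - 1/6) for x[n] = (1/6)^n * u[n]
Z{x[n-3]} = z^(-3) * z/(z - 1/6) = z^(-2)/(z - 1/6)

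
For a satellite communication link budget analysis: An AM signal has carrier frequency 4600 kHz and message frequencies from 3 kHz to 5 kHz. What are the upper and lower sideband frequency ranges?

Upper sideband (USB) = fc + [fm_low, fm_high] = 4600 + [3, 5] = [4603, 4605] kHz
Lower sideband (LSB) = fc - [fm_high, fm_low] = 4600 - [5, 3] = [4595, 4597] kHz
Total occupied spectrum: 4595 kHz to 4605 kHz (plus carrier at 4600 kHz)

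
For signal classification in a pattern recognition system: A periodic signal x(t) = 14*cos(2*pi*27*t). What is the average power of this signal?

Average power of A*cos(wt) is A^2/2.
P = 14^2 / 2 = 196/2 = 98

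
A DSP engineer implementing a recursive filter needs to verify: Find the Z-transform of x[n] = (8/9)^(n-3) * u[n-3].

Time-shifting property: if X(z) = Z{x[n]}, then Z{x[n-d]} = z^(-d) * X(z)
X(z) = z/(z - 8/9) for x[n] = (8/9)^n * u[n]
Z{x[n-3]} = z^(-3) * z/(z - 8/9) = z^(-2)/(z - 8/9)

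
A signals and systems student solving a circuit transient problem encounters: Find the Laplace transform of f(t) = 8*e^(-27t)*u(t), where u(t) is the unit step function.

Standard Laplace transform pair:
e^(-at)*u(t) <-> 1/(s+a)
With a = 27: L{8*e^(-27t)*u(t)} = 8/(s+27), ROC: Re(s) > -27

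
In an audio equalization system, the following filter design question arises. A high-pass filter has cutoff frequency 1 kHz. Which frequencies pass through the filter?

A high-pass filter passes all frequencies above the cutoff frequency 1 kHz and attenuates lower frequencies.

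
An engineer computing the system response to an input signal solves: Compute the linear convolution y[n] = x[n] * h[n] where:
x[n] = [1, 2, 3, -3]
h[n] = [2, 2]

y[n] = sum_k x[k]*h[n-k]. Output length = len(x) + len(h) - 1 = 4 + 2 - 1 = 5.
y[0] = 1*2 = 2
y[1] = 2*2 + 1*2 = 6
y[2] = 3*2 + 2*2 = 10
y[3] = -3*2 + 3*2 = 0
y[4] = -3*2 = -6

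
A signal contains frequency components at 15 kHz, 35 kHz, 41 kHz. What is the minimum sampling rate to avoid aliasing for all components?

The highest frequency component is f_max = 41 kHz.
Nyquist rate = 2 * f_max = 2 * 41 kHz = 82 kHz.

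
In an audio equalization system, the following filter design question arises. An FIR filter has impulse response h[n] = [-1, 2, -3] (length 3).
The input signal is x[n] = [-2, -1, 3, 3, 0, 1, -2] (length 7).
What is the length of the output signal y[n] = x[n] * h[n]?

For linear convolution, the output length is:
len(y) = len(x) + len(h) - 1 = 7 + 3 - 1 = 9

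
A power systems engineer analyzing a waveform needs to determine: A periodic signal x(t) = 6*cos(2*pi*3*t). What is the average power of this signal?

Average power of A*cos(wt) is A^2/2.
P = 6^2 / 2 = 36/2 = 18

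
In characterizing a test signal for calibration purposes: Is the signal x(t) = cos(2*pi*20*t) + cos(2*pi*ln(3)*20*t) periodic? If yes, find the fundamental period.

f1 = 20 Hz, f2 = 20*ln(3) Hz
Ratio f2/f1 = ln(3), which is irrational.
Since the frequency ratio is irrational, no common period exists.
The signal is not periodic.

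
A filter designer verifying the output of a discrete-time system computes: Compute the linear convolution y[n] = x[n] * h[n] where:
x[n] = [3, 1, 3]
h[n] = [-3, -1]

y[n] = sum_k x[k]*h[n-k]. Output length = len(x) + len(h) - 1 = 3 + 2 - 1 = 4.
y[0] = 3*-3 = -9
y[1] = 1*-3 + 3*-1 = -6
y[2] = 3*-3 + 1*-1 = -10
y[3] = 3*-1 = -3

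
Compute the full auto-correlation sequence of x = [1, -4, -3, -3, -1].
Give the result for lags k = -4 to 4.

r_xx[k] = sum_m x[m]*x[m+k], indexed from 0, for k = -4 to 4:
  r_xx[-4] = x[4]*x[0] = -1
  r_xx[-3] = x[3]*x[0] + x[4]*x[1] = 1
  r_xx[-2] = x[2]*x[0] + x[3]*x[1] + x[4]*x[2] = 12
  r_xx[-1] = x[1]*x[0] + x[2]*x[1] + x[3]*x[2] + x[4]*x[3] = 20
  r_xx[0] = x[0]*x[0] + x[1]*x[1] + x[2]*x[2] + x[3]*x[3] + x[4]*x[4] = 36
  r_xx[1] = x[0]*x[1] + x[1]*x[2] + x[2]*x[3] + x[3]*x[4] = 20
  r_xx[2] = x[0]*x[2] + x[1]*x[3] + x[2]*x[4] = 12
  r_xx[3] = x[0]*x[3] + x[1]*x[4] = 1
  r_xx[4] = x[0]*x[4] = -1
r_xx = [-1, 1, 12, 20, 36, 20, 12, 1, -1]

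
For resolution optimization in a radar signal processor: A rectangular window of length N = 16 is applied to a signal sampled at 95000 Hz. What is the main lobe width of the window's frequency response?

For a rectangular window of length N,
the main lobe width in frequency is 2*f_s/N.
= 2*95000/16 = 11875 Hz
This determines the minimum frequency separation for resolving two sinusoids.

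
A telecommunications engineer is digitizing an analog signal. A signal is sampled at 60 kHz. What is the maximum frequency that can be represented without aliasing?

The maximum frequency that can be represented without aliasing
is the Nyquist frequency: f_max = f_s / 2 = 60 kHz / 2 = 30 kHz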